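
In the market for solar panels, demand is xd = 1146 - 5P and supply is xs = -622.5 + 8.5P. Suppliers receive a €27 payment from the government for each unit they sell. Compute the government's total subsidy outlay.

Pre-subsidy: 1146 - 5P = -622.5 + 8.5P gives P* = 131, x* = 491.
With the subsidy, sellers receive Ps = Pb + 27 for each unit, where Pb is the price buyers pay.
Supply in terms of Pb becomes xs = -622.5 + 8.5(Pb + 27) = -393 + 8.5Pb. Setting this equal to demand: 1146 - 5Pb = -393 + 8.5Pb, so Pb = 114.
Sellers receive Ps = 114 + 27 = 141; x' = 1146 − 5·114 = 576.
Government outlay = subsidy × quantity = 27 × 576 = 15552.

Government cost = €15552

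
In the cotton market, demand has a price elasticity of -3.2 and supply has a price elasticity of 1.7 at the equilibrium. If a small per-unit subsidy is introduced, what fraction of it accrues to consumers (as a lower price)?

For a small subsidy around the equilibrium, the benefit split depends on the relative slopes, which at a point are proportional to the elasticities.
Buyer share = εs/(εs + |εd|) = 1.7/(1.7 + 3.2) = 17/49; seller share = |εd|/(εs + |εd|) = 32/49.

Consumer share = 17/49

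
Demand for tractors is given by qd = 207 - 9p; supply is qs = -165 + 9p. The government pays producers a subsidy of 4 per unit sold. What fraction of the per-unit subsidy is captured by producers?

Producer share = 0.5

Pre-subsidy: 207 - 9p = -165 + 9p gives p* = 62/3, q* = 21.
With the subsidy, sellers receive ps = pb + 4 for each unit, where pb is the price buyers pay.
Supply in terms of pb becomes qs = -165 + 9(pb + 4) = -129 + 9pb. Setting this equal to demand: 207 - 9pb = -129 + 9pb, so pb = 56/3.
Sellers receive ps = 56/3 + 4 = 68/3; q' = 207 − 9·(56/3) = 39.
Buyers' price falls by p* − pb = 62/3 − 56/3 = 2; sellers' price rises by ps − p* = 68/3 − 62/3 = 2.
So producers capture 2/4 = 0.5 of each unit of subsidy.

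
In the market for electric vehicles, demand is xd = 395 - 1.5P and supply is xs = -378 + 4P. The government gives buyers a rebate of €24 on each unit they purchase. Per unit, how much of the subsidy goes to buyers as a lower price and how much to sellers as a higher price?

Buyers gain 192/11 per unit; sellers gain 72/11 per unit

Pre-subsidy: 395 - 1.5P = -378 + 4P gives P* = 1546/11, x* = 2026/11.
With the rebate, buyers effectively pay Pb = Ps − 24, where Ps is the price sellers receive.
Demand in terms of Ps becomes xd = 395 − 1.5(Ps − 24) = 431 - 1.5Ps. Setting this equal to supply: 431 - 1.5Ps = -378 + 4Ps, so Ps = 1618/11.
Buyers pay Pb = 1618/11 − 24 = 1354/11; x' = -378 + 4·(1618/11) = 2314/11.
Buyers' price falls by P* − Pb = 1546/11 − 1354/11 = 192/11; sellers' price rises by Ps − P* = 1618/11 − 1546/11 = 72/11.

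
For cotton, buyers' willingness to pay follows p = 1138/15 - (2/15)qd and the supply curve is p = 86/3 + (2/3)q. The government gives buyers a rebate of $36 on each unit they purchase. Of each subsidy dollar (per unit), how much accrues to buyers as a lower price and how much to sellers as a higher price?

Buyers gain $6 per unit; sellers gain $30 per unit

Pre-subsidy: 1138/15 - (2/15)q = 86/3 + (2/3)q gives q* = 59 and p* = 68.
With the rebate, buyers effectively pay pb = ps − 36, where ps is the price sellers receive.
On the curves, pb = 1138/15 - (2/15)q and ps = 86/3 + (2/3)q; the wedge ps − pb = 36 gives 86/3 + (2/3)q − (1138/15 - (2/15)q) = 36, so q' = 104.
Then pb = 1138/15 − (2/15)·104 = 62 and ps = 86/3 + (2/3)·104 = 98.
Buyers' price falls by p* − pb = 68 − 62 = 6; sellers' price rises by ps − p* = 98 − 68 = 30.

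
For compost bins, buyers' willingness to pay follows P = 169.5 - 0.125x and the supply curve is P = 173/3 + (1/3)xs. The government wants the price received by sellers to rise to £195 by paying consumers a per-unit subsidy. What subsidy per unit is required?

At a seller price of 195, quantity supplied is -173 + 3·195 = 412.
Buyers absorb 412 only when they pay Pb = 169.5 − 0.125·412 = 118.
s = Ps − Pb = 195 − 118 = 77.

Required subsidy s = £77 per unit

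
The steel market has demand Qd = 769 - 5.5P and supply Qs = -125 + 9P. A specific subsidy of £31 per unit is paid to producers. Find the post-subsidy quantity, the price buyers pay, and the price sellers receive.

Pre-subsidy: 769 - 5.5P = -125 + 9P gives P* = 1788/29, Q* = 12467/29.
With the subsidy, sellers receive Ps = Pb + 31 for each unit, where Pb is the price buyers pay.
Supply in terms of Pb becomes Qs = -125 + 9(Pb + 31) = 154 + 9Pb. Setting this equal to demand: 769 - 5.5Pb = 154 + 9Pb, so Pb = 1230/29.
Sellers receive Ps = 1230/29 + 31 = 2129/29; Q' = 769 − 5.5·(1230/29) = 15536/29.

Q' = 15536/29; buyers pay 1230/29; sellers receive 2129/29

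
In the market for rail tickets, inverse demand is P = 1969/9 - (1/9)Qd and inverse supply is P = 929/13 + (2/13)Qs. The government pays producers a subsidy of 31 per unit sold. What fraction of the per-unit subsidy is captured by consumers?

Pre-subsidy: 1969/9 - (1/9)Q = 929/13 + (2/13)Q gives Q* = 556 and P* = 157.
With the subsidy, sellers receive Ps = Pb + 31 for each unit, where Pb is the price buyers pay.
On the curves, Pb = 1969/9 - (1/9)Q and Ps = 929/13 + (2/13)Q; the wedge Ps − Pb = 31 gives 929/13 + (2/13)Q − (1969/9 - (1/9)Q) = 31, so Q' = 673.
Then Pb = 1969/9 − (1/9)·673 = 144 and Ps = 929/13 + (2/13)·673 = 175.
Buyers' price falls by P* − Pb = 157 − 144 = 13; sellers' price rises by Ps − P* = 175 − 157 = 18.
So consumers capture 13/31 = 13/31 of each unit of subsidy.

Consumer share = 13/31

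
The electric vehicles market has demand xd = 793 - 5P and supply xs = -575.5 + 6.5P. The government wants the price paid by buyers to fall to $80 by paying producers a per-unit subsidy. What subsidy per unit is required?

At a buyer price of 80, quantity demanded is 793 − 5·80 = 393.
Sellers supply 393 only when they receive Ps with -575.5 + 6.5·Ps = 393, i.e. Ps = 149.
s = Ps − Pb = 149 − 80 = 69.

Required subsidy s = $69 per unit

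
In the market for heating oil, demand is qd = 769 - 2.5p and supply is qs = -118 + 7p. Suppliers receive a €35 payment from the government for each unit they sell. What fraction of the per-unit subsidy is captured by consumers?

Pre-subsidy: 769 - 2.5p = -118 + 7p gives p* = 1774/19, q* = 10176/19.
With the subsidy, sellers receive ps = pb + 35 for each unit, where pb is the price buyers pay.
Supply in terms of pb becomes qs = -118 + 7(pb + 35) = 127 + 7pb. Setting this equal to demand: 769 - 2.5pb = 127 + 7pb, so pb = 1284/19.
Sellers receive ps = 1284/19 + 35 = 1949/19; q' = 769 − 2.5·(1284/19) = 11401/19.
Buyers' price falls by p* − pb = 1774/19 − 1284/19 = 490/19; sellers' price rises by ps − p* = 1949/19 − 1774/19 = 175/19.
So consumers capture (490/19)/35 = 14/19 of each unit of subsidy.

Consumer share = 14/19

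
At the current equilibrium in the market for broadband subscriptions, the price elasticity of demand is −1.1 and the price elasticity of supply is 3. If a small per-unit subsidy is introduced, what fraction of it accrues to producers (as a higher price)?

Producer share = 11/41

For a small subsidy around the equilibrium, the benefit split depends on the relative slopes, which at a point are proportional to the elasticities.
Buyer share = εs/(εs + |εd|) = 3/(3 + 1.1) = 30/41; seller share = |εd|/(εs + |εd|) = 11/41.
So producers capture 11/41 of the subsidy.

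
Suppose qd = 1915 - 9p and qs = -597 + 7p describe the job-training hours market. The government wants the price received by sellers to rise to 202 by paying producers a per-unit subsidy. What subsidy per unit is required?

Required subsidy s = 80 per unit

At a seller price of 202, quantity supplied is -597 + 7·202 = 817.
Buyers absorb 817 only when they pay pb with 1915 − 9·pb = 817, i.e. pb = 122.
s = ps − pb = 202 − 122 = 80.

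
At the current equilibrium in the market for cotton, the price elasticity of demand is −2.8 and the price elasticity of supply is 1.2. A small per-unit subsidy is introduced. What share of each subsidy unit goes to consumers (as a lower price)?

For a small subsidy around the equilibrium, the benefit split depends on the relative slopes, which at a point are proportional to the elasticities.
Buyer share = εs/(εs + |εd|) = 1.2/(1.2 + 2.8) = 0.3; seller share = |εd|/(εs + |εd|) = 0.7.

Consumer share = 0.3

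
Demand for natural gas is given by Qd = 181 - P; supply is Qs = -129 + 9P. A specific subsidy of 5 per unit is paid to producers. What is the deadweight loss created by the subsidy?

Deadweight loss = 11.25

Pre-subsidy: 181 - P = -129 + 9P gives P* = 31, Q* = 150.
With the subsidy, sellers receive Ps = Pb + 5 for each unit, where Pb is the price buyers pay.
Supply in terms of Pb becomes Qs = -129 + 9(Pb + 5) = -84 + 9Pb. Setting this equal to demand: 181 - Pb = -84 + 9Pb, so Pb = 26.5.
Sellers receive Ps = 26.5 + 5 = 31.5; Q' = 181 − 1·26.5 = 154.5.
The subsidy expands output by 154.5 − 150 = 4.5 past the efficient level; on those units the gap between marginal cost and willingness to pay runs from 0 up to 5.
DWL = ½ × 5 × 4.5 = 11.25.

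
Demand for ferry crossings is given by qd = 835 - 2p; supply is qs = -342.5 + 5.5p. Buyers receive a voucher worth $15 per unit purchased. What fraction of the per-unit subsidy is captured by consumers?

Pre-subsidy: 835 - 2p = -342.5 + 5.5p gives p* = 157, q* = 521.
With the rebate, buyers effectively pay pb = ps − 15, where ps is the price sellers receive.
Demand in terms of ps becomes qd = 835 − 2(ps − 15) = 865 - 2ps. Setting this equal to supply: 865 - 2ps = -342.5 + 5.5ps, so ps = 161.
Buyers pay pb = 161 − 15 = 146; q' = -342.5 + 5.5·161 = 543.
Buyers' price falls by p* − pb = 157 − 146 = 11; sellers' price rises by ps − p* = 161 − 157 = 4.
So consumers capture 11/15 = 11/15 of each unit of subsidy.

Consumer share = 11/15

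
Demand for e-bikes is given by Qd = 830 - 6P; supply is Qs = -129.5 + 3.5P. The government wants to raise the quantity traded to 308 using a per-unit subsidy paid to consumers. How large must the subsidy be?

Required subsidy s = 38 per unit

At Q = 308, invert demand for the buyer price: Pb = (830 − 308)/6 = 87; invert supply for the seller price: Ps = (308 − (-129.5))/3.5 = 125.
The subsidy must fill the gap: s = Ps − Pb = 125 − 87 = 38.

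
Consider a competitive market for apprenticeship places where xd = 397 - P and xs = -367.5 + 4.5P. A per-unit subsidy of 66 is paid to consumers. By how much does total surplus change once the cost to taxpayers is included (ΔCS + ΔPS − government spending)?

Net change in total surplus = -1782

Pre-subsidy: 397 - P = -367.5 + 4.5P gives P* = 139, x* = 258.
With the rebate, buyers effectively pay Pb = Ps − 66, where Ps is the price sellers receive.
Demand in terms of Ps becomes xd = 397 − 1(Ps − 66) = 463 - Ps. Setting this equal to supply: 463 - Ps = -367.5 + 4.5Ps, so Ps = 151.
Buyers pay Pb = 151 − 66 = 85; x' = -367.5 + 4.5·151 = 312.
ΔCS = ½(258 + 312)(139 − 85) = 15390; ΔPS = ½(258 + 312)(151 − 139) = 3420.
Government spending = 66 × 312 = 20592.
Net change = 15390 + 3420 − 20592 = -1782. The loss equals the DWL triangle ½·66·54.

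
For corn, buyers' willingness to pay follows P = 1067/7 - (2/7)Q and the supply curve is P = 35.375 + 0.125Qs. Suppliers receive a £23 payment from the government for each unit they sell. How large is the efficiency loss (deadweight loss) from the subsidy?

Pre-subsidy: 1067/7 - (2/7)Q = 35.375 + 0.125Q gives Q* = 285 and P* = 71.
With the subsidy, sellers receive Ps = Pb + 23 for each unit, where Pb is the price buyers pay.
On the curves, Pb = 1067/7 - (2/7)Q and Ps = 35.375 + 0.125Q; the wedge Ps − Pb = 23 gives 35.375 + 0.125Q − (1067/7 - (2/7)Q) = 23, so Q' = 341.
Then Pb = 1067/7 − (2/7)·341 = 55 and Ps = 35.375 + 0.125·341 = 78.
The subsidy expands output by 341 − 285 = 56 past the efficient level; on those units the gap between marginal cost and willingness to pay runs from 0 up to 23.
DWL = ½ × 23 × 56 = 644.

Deadweight loss = £644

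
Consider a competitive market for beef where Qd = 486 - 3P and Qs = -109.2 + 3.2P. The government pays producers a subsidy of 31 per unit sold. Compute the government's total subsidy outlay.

Pre-subsidy: 486 - 3P = -109.2 + 3.2P gives P* = 96, Q* = 198.
With the subsidy, sellers receive Ps = Pb + 31 for each unit, where Pb is the price buyers pay.
Supply in terms of Pb becomes Qs = -109.2 + 3.2(Pb + 31) = -10 + 3.2Pb. Setting this equal to demand: 486 - 3Pb = -10 + 3.2Pb, so Pb = 80.
Sellers receive Ps = 80 + 31 = 111; Q' = 486 − 3·80 = 246.
Government outlay = subsidy × quantity = 31 × 246 = 7626.

Government cost = 7626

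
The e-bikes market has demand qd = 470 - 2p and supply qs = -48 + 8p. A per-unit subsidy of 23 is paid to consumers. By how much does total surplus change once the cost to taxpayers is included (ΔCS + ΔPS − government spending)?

Pre-subsidy: 470 - 2p = -48 + 8p gives p* = 51.8, q* = 366.4.
With the rebate, buyers effectively pay pb = ps − 23, where ps is the price sellers receive.
Demand in terms of ps becomes qd = 470 − 2(ps − 23) = 516 - 2ps. Setting this equal to supply: 516 - 2ps = -48 + 8ps, so ps = 56.4.
Buyers pay pb = 56.4 − 23 = 33.4; q' = -48 + 8·56.4 = 403.2.
ΔCS = ½(366.4 + 403.2)(51.8 − 33.4) = 7080.32; ΔPS = ½(366.4 + 403.2)(56.4 − 51.8) = 1770.08.
Government spending = 23 × 403.2 = 9273.6.
Net change = 7080.32 + 1770.08 − 9273.6 = -423.2. The loss equals the DWL triangle ½·23·36.8.

Net change in total surplus = -423.2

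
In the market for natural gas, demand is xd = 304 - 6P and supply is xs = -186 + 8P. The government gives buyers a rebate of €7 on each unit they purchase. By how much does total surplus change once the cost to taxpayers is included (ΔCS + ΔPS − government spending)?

Pre-subsidy: 304 - 6P = -186 + 8P gives P* = 35, x* = 94.
With the rebate, buyers effectively pay Pb = Ps − 7, where Ps is the price sellers receive.
Demand in terms of Ps becomes xd = 304 − 6(Ps − 7) = 346 - 6Ps. Setting this equal to supply: 346 - 6Ps = -186 + 8Ps, so Ps = 38.
Buyers pay Pb = 38 − 7 = 31; x' = -186 + 8·38 = 118.
ΔCS = ½(94 + 118)(35 − 31) = 424; ΔPS = ½(94 + 118)(38 − 35) = 318.
Government spending = 7 × 118 = 826.
Net change = 424 + 318 − 826 = -84. The loss equals the DWL triangle ½·7·24.

Net change in total surplus = -€84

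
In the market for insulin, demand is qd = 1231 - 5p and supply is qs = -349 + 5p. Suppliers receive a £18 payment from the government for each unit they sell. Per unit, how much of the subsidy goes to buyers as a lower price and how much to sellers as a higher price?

Pre-subsidy: 1231 - 5p = -349 + 5p gives p* = 158, q* = 441.
With the subsidy, sellers receive ps = pb + 18 for each unit, where pb is the price buyers pay.
Supply in terms of pb becomes qs = -349 + 5(pb + 18) = -259 + 5pb. Setting this equal to demand: 1231 - 5pb = -259 + 5pb, so pb = 149.
Sellers receive ps = 149 + 18 = 167; q' = 1231 − 5·149 = 486.
Buyers' price falls by p* − pb = 158 − 149 = 9; sellers' price rises by ps − p* = 167 − 158 = 9.

Buyers gain £9 per unit; sellers gain £9 per unit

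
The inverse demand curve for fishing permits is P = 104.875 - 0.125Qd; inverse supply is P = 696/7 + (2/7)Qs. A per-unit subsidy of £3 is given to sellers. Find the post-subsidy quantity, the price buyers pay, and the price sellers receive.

Pre-subsidy: 104.875 - 0.125Q = 696/7 + (2/7)Q gives Q* = 305/23 and P* = 2374/23.
With the subsidy, sellers receive Ps = Pb + 3 for each unit, where Pb is the price buyers pay.
On the curves, Pb = 104.875 - 0.125Q and Ps = 696/7 + (2/7)Q; the wedge Ps − Pb = 3 gives 696/7 + (2/7)Q − (104.875 - 0.125Q) = 3, so Q' = 473/23.
Then Pb = 104.875 − 0.125·(473/23) = 2353/23 and Ps = 696/7 + (2/7)·(473/23) = 2422/23.

Q' = 473/23; buyers pay 2353/23; sellers receive 2422/23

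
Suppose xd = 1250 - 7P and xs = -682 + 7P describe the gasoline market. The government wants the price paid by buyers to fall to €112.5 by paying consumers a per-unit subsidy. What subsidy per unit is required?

At a buyer price of 112.5, quantity demanded is 1250 − 7·112.5 = 462.5.
Sellers supply 462.5 only when they receive Ps with -682 + 7·Ps = 462.5, i.e. Ps = 163.5.
s = Ps − Pb = 163.5 − 112.5 = 51.

Required subsidy s = €51 per unit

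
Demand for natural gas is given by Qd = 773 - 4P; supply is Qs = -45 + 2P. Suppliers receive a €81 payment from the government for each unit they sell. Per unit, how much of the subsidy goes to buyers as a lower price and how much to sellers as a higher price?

Pre-subsidy: 773 - 4P = -45 + 2P gives P* = 409/3, Q* = 683/3.
With the subsidy, sellers receive Ps = Pb + 81 for each unit, where Pb is the price buyers pay.
Supply in terms of Pb becomes Qs = -45 + 2(Pb + 81) = 117 + 2Pb. Setting this equal to demand: 773 - 4Pb = 117 + 2Pb, so Pb = 328/3.
Sellers receive Ps = 328/3 + 81 = 571/3; Q' = 773 − 4·(328/3) = 1007/3.
Buyers' price falls by P* − Pb = 409/3 − 328/3 = 27; sellers' price rises by Ps − P* = 571/3 − 409/3 = 54.

Buyers gain €27 per unit; sellers gain €54 per unit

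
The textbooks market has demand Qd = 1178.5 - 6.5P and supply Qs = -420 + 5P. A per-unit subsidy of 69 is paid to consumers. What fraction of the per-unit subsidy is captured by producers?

Pre-subsidy: 1178.5 - 6.5P = -420 + 5P gives P* = 139, Q* = 275.
With the rebate, buyers effectively pay Pb = Ps − 69, where Ps is the price sellers receive.
Demand in terms of Ps becomes Qd = 1178.5 − 6.5(Ps − 69) = 1627 - 6.5Ps. Setting this equal to supply: 1627 - 6.5Ps = -420 + 5Ps, so Ps = 178.
Buyers pay Pb = 178 − 69 = 109; Q' = -420 + 5·178 = 470.
Buyers' price falls by P* − Pb = 139 − 109 = 30; sellers' price rises by Ps − P* = 178 − 139 = 39.
So producers capture 39/69 = 13/23 of each unit of subsidy.

Producer share = 13/23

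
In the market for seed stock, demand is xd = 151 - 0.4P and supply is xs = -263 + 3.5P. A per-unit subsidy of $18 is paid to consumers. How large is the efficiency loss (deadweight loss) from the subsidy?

Deadweight loss = 756/13

Pre-subsidy: 151 - 0.4P = -263 + 3.5P gives P* = 1380/13, x* = 1411/13.
With the rebate, buyers effectively pay Pb = Ps − 18, where Ps is the price sellers receive.
Demand in terms of Ps becomes xd = 151 − 0.4(Ps − 18) = 158.2 - 0.4Ps. Setting this equal to supply: 158.2 - 0.4Ps = -263 + 3.5Ps, so Ps = 108.
Buyers pay Pb = 108 − 18 = 90; x' = -263 + 3.5·108 = 115.
The subsidy expands output by 115 − 1411/13 = 84/13 past the efficient level; on those units the gap between marginal cost and willingness to pay runs from 0 up to 18.
DWL = ½ × 18 × 84/13 = 756/13.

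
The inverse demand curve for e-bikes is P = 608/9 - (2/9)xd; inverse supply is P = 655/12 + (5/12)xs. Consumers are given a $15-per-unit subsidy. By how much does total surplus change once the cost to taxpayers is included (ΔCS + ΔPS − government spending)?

Pre-subsidy: 608/9 - (2/9)x = 655/12 + (5/12)x gives x* = 467/23 and P* = 1450/23.
With the rebate, buyers effectively pay Pb = Ps − 15, where Ps is the price sellers receive.
On the curves, Pb = 608/9 - (2/9)x and Ps = 655/12 + (5/12)x; the wedge Ps − Pb = 15 gives 655/12 + (5/12)x − (608/9 - (2/9)x) = 15, so x' = 1007/23.
Then Pb = 608/9 − (2/9)·(1007/23) = 1330/23 and Ps = 655/12 + (5/12)·(1007/23) = 1675/23.
ΔCS = ½(467/23 + 1007/23)(1450/23 − 1330/23) = 88440/529; ΔPS = ½(467/23 + 1007/23)(1675/23 − 1450/23) = 165825/529.
Government spending = 15 × 1007/23 = 15105/23.
Net change = 88440/529 + 165825/529 − 15105/23 = -4050/23. The loss equals the DWL triangle ½·15·540/23.

Net change in total surplus = -4050/23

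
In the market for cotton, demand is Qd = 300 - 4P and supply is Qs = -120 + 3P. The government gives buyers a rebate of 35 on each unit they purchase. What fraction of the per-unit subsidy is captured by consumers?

Consumer share = 3/7

Pre-subsidy: 300 - 4P = -120 + 3P gives P* = 60, Q* = 60.
With the rebate, buyers effectively pay Pb = Ps − 35, where Ps is the price sellers receive.
Demand in terms of Ps becomes Qd = 300 − 4(Ps − 35) = 440 - 4Ps. Setting this equal to supply: 440 - 4Ps = -120 + 3Ps, so Ps = 80.
Buyers pay Pb = 80 − 35 = 45; Q' = -120 + 3·80 = 120.
Buyers' price falls by P* − Pb = 60 − 45 = 15; sellers' price rises by Ps − P* = 80 − 60 = 20.
So consumers capture 15/35 = 3/7 of each unit of subsidy.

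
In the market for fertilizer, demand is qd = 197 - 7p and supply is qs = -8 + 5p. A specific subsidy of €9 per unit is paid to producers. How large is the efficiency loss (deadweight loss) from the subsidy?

Pre-subsidy: 197 - 7p = -8 + 5p gives p* = 205/12, q* = 929/12.
With the subsidy, sellers receive ps = pb + 9 for each unit, where pb is the price buyers pay.
Supply in terms of pb becomes qs = -8 + 5(pb + 9) = 37 + 5pb. Setting this equal to demand: 197 - 7pb = 37 + 5pb, so pb = 40/3.
Sellers receive ps = 40/3 + 9 = 67/3; q' = 197 − 7·(40/3) = 311/3.
The subsidy expands output by 311/3 − 929/12 = 26.25 past the efficient level; on those units the gap between marginal cost and willingness to pay runs from 0 up to 9.
DWL = ½ × 9 × 26.25 = 118.125.

Deadweight loss = €118.125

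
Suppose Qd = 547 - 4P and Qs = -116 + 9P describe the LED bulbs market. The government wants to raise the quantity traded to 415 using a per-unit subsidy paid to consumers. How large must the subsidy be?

At Q = 415, invert demand for the buyer price: Pb = (547 − 415)/4 = 33; invert supply for the seller price: Ps = (415 − (-116))/9 = 59.
The subsidy must fill the gap: s = Ps − Pb = 59 − 33 = 26.

Required subsidy s = 26 per unit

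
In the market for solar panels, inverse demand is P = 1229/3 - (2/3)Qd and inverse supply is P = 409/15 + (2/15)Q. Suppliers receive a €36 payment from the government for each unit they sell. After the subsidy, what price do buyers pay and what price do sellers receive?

Pre-subsidy: 1229/3 - (2/3)Q = 409/15 + (2/15)Q gives Q* = 478 and P* = 91.
With the subsidy, sellers receive Ps = Pb + 36 for each unit, where Pb is the price buyers pay.
On the curves, Pb = 1229/3 - (2/3)Q and Ps = 409/15 + (2/15)Q; the wedge Ps − Pb = 36 gives 409/15 + (2/15)Q − (1229/3 - (2/3)Q) = 36, so Q' = 523.
Then Pb = 1229/3 − (2/3)·523 = 61 and Ps = 409/15 + (2/15)·523 = 97.

Buyers pay €61; sellers receive €97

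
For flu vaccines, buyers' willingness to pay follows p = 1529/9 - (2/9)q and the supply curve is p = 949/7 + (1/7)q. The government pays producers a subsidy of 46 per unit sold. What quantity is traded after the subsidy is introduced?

q' = 220

Pre-subsidy: 1529/9 - (2/9)q = 949/7 + (1/7)q gives q* = 94 and p* = 149.
With the subsidy, sellers receive ps = pb + 46 for each unit, where pb is the price buyers pay.
On the curves, pb = 1529/9 - (2/9)q and ps = 949/7 + (1/7)q; the wedge ps − pb = 46 gives 949/7 + (1/7)q − (1529/9 - (2/9)q) = 46, so q' = 220.
Then pb = 1529/9 − (2/9)·220 = 121 and ps = 949/7 + (1/7)·220 = 167.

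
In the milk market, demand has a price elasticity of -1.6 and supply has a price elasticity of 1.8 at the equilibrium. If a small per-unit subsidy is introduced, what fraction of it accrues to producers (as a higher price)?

For a small subsidy around the equilibrium, the benefit split depends on the relative slopes, which at a point are proportional to the elasticities.
Buyer share = εs/(εs + |εd|) = 1.8/(1.8 + 1.6) = 9/17; seller share = |εd|/(εs + |εd|) = 8/17.
So producers capture 8/17 of the subsidy.

Producer share = 8/17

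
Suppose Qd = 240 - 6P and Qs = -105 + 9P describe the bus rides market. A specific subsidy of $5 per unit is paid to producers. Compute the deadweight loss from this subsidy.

Pre-subsidy: 240 - 6P = -105 + 9P gives P* = 23, Q* = 102.
With the subsidy, sellers receive Ps = Pb + 5 for each unit, where Pb is the price buyers pay.
Supply in terms of Pb becomes Qs = -105 + 9(Pb + 5) = -60 + 9Pb. Setting this equal to demand: 240 - 6Pb = -60 + 9Pb, so Pb = 20.
Sellers receive Ps = 20 + 5 = 25; Q' = 240 − 6·20 = 120.
The subsidy expands output by 120 − 102 = 18 past the efficient level; on those units the gap between marginal cost and willingness to pay runs from 0 up to 5.
DWL = ½ × 5 × 18 = 45.

Deadweight loss = $45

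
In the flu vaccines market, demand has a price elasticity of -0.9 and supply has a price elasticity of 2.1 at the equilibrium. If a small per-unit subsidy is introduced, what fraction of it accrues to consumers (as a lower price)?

Consumer share = 0.7

For a small subsidy around the equilibrium, the benefit split depends on the relative slopes, which at a point are proportional to the elasticities.
Buyer share = εs/(εs + |εd|) = 2.1/(2.1 + 0.9) = 0.7; seller share = |εd|/(εs + |εd|) = 0.3.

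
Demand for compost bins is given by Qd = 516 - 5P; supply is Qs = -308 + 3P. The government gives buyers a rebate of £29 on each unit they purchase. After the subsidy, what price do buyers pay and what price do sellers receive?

Buyers pay £92.125; sellers receive £121.125

Pre-subsidy: 516 - 5P = -308 + 3P gives P* = 103, Q* = 1.
With the rebate, buyers effectively pay Pb = Ps − 29, where Ps is the price sellers receive.
Demand in terms of Ps becomes Qd = 516 − 5(Ps − 29) = 661 - 5Ps. Setting this equal to supply: 661 - 5Ps = -308 + 3Ps, so Ps = 121.125.
Buyers pay Pb = 121.125 − 29 = 92.125; Q' = -308 + 3·121.125 = 55.375.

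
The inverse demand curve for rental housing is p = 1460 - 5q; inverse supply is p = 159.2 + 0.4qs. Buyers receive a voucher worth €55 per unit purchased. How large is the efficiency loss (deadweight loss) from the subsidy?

Deadweight loss = 15125/54

Pre-subsidy: 1460 - 5q = 159.2 + 0.4q gives q* = 2168/9 and p* = 2300/9.
With the rebate, buyers effectively pay pb = ps − 55, where ps is the price sellers receive.
On the curves, pb = 1460 - 5q and ps = 159.2 + 0.4q; the wedge ps − pb = 55 gives 159.2 + 0.4q − (1460 - 5q) = 55, so q' = 6779/27.
Then pb = 1460 − 5·(6779/27) = 5525/27 and ps = 159.2 + 0.4·(6779/27) = 7010/27.
The subsidy expands output by 6779/27 − 2168/9 = 275/27 past the efficient level; on those units the gap between marginal cost and willingness to pay runs from 0 up to 55.
DWL = ½ × 55 × 275/27 = 15125/54.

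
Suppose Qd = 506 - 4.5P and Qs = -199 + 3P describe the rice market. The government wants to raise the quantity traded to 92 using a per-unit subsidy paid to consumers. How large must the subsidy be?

At Q = 92, invert demand for the buyer price: Pb = (506 − 92)/4.5 = 92; invert supply for the seller price: Ps = (92 − (-199))/3 = 97.
The subsidy must fill the gap: s = Ps − Pb = 97 − 92 = 5.

Required subsidy s = 5 per unit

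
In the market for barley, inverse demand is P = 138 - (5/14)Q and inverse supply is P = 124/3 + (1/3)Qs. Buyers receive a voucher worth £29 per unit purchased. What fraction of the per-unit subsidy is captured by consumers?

Consumer share = 15/29

Pre-subsidy: 138 - (5/14)Q = 124/3 + (1/3)Q gives Q* = 140 and P* = 88.
With the rebate, buyers effectively pay Pb = Ps − 29, where Ps is the price sellers receive.
On the curves, Pb = 138 - (5/14)Q and Ps = 124/3 + (1/3)Q; the wedge Ps − Pb = 29 gives 124/3 + (1/3)Q − (138 - (5/14)Q) = 29, so Q' = 182.
Then Pb = 138 − (5/14)·182 = 73 and Ps = 124/3 + (1/3)·182 = 102.
Buyers' price falls by P* − Pb = 88 − 73 = 15; sellers' price rises by Ps − P* = 102 − 88 = 14.
So consumers capture 15/29 = 15/29 of each unit of subsidy.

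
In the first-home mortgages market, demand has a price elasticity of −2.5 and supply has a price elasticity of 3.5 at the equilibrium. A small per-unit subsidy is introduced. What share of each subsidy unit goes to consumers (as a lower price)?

Consumer share = 7/12

For a small subsidy around the equilibrium, the benefit split depends on the relative slopes, which at a point are proportional to the elasticities.
Buyer share = εs/(εs + |εd|) = 3.5/(3.5 + 2.5) = 7/12; seller share = |εd|/(εs + |εd|) = 5/12.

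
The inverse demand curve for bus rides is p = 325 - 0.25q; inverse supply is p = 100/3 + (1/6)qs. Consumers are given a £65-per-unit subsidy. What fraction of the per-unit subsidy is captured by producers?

Producer share = 0.4

Pre-subsidy: 325 - 0.25q = 100/3 + (1/6)q gives q* = 700 and p* = 150.
With the rebate, buyers effectively pay pb = ps − 65, where ps is the price sellers receive.
On the curves, pb = 325 - 0.25q and ps = 100/3 + (1/6)q; the wedge ps − pb = 65 gives 100/3 + (1/6)q − (325 - 0.25q) = 65, so q' = 856.
Then pb = 325 − 0.25·856 = 111 and ps = 100/3 + (1/6)·856 = 176.
Buyers' price falls by p* − pb = 150 − 111 = 39; sellers' price rises by ps − p* = 176 − 150 = 26.
So producers capture 26/65 = 0.4 of each unit of subsidy.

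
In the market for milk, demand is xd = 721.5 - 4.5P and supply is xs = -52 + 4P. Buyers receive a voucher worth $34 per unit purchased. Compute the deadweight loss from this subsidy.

Deadweight loss = $1224

Pre-subsidy: 721.5 - 4.5P = -52 + 4P gives P* = 91, x* = 312.
With the rebate, buyers effectively pay Pb = Ps − 34, where Ps is the price sellers receive.
Demand in terms of Ps becomes xd = 721.5 − 4.5(Ps − 34) = 874.5 - 4.5Ps. Setting this equal to supply: 874.5 - 4.5Ps = -52 + 4Ps, so Ps = 109.
Buyers pay Pb = 109 − 34 = 75; x' = -52 + 4·109 = 384.
The subsidy expands output by 384 − 312 = 72 past the efficient level; on those units the gap between marginal cost and willingness to pay runs from 0 up to 34.
DWL = ½ × 34 × 72 = 1224.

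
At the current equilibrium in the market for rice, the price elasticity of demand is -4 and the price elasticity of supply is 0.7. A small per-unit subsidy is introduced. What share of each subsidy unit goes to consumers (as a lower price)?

For a small subsidy around the equilibrium, the benefit split depends on the relative slopes, which at a point are proportional to the elasticities.
Buyer share = εs/(εs + |εd|) = 0.7/(0.7 + 4) = 7/47; seller share = |εd|/(εs + |εd|) = 40/47.

Consumer share = 7/47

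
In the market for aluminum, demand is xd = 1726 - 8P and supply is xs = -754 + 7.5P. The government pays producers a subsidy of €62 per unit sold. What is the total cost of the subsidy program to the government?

Government cost = €42532

Pre-subsidy: 1726 - 8P = -754 + 7.5P gives P* = 160, x* = 446.
With the subsidy, sellers receive Ps = Pb + 62 for each unit, where Pb is the price buyers pay.
Supply in terms of Pb becomes xs = -754 + 7.5(Pb + 62) = -289 + 7.5Pb. Setting this equal to demand: 1726 - 8Pb = -289 + 7.5Pb, so Pb = 130.
Sellers receive Ps = 130 + 62 = 192; x' = 1726 − 8·130 = 686.
Government outlay = subsidy × quantity = 62 × 686 = 42532.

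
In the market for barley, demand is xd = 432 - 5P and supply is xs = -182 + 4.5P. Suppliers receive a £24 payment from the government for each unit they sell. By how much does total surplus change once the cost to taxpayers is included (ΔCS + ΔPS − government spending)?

Pre-subsidy: 432 - 5P = -182 + 4.5P gives P* = 1228/19, x* = 2068/19.
With the subsidy, sellers receive Ps = Pb + 24 for each unit, where Pb is the price buyers pay.
Supply in terms of Pb becomes xs = -182 + 4.5(Pb + 24) = -74 + 4.5Pb. Setting this equal to demand: 432 - 5Pb = -74 + 4.5Pb, so Pb = 1012/19.
Sellers receive Ps = 1012/19 + 24 = 1468/19; x' = 432 − 5·(1012/19) = 3148/19.
ΔCS = ½(2068/19 + 3148/19)(1228/19 − 1012/19) = 563328/361; ΔPS = ½(2068/19 + 3148/19)(1468/19 − 1228/19) = 625920/361.
Government spending = 24 × 3148/19 = 75552/19.
Net change = 563328/361 + 625920/361 − 75552/19 = -12960/19. The loss equals the DWL triangle ½·24·1080/19.

Net change in total surplus = -12960/19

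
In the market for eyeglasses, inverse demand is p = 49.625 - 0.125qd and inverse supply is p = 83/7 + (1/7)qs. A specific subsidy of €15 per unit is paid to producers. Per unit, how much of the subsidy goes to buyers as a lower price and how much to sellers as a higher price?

Buyers gain €7 per unit; sellers gain €8 per unit

Pre-subsidy: 49.625 - 0.125q = 83/7 + (1/7)q gives q* = 141 and p* = 32.
With the subsidy, sellers receive ps = pb + 15 for each unit, where pb is the price buyers pay.
On the curves, pb = 49.625 - 0.125q and ps = 83/7 + (1/7)q; the wedge ps − pb = 15 gives 83/7 + (1/7)q − (49.625 - 0.125q) = 15, so q' = 197.
Then pb = 49.625 − 0.125·197 = 25 and ps = 83/7 + (1/7)·197 = 40.
Buyers' price falls by p* − pb = 32 − 25 = 7; sellers' price rises by ps − p* = 40 − 32 = 8.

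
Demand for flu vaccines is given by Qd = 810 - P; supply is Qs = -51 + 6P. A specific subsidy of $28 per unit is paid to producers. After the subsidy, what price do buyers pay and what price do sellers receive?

Buyers pay $99; sellers receive $127

Pre-subsidy: 810 - P = -51 + 6P gives P* = 123, Q* = 687.
With the subsidy, sellers receive Ps = Pb + 28 for each unit, where Pb is the price buyers pay.
Supply in terms of Pb becomes Qs = -51 + 6(Pb + 28) = 117 + 6Pb. Setting this equal to demand: 810 - Pb = 117 + 6Pb, so Pb = 99.
Sellers receive Ps = 99 + 28 = 127; Q' = 810 − 1·99 = 711.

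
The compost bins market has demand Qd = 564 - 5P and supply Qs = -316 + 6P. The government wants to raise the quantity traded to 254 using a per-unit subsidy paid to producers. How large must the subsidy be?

Required subsidy s = 33 per unit

At Q = 254, invert demand for the buyer price: Pb = (564 − 254)/5 = 62; invert supply for the seller price: Ps = (254 − (-316))/6 = 95.
The subsidy must fill the gap: s = Ps − Pb = 95 − 62 = 33.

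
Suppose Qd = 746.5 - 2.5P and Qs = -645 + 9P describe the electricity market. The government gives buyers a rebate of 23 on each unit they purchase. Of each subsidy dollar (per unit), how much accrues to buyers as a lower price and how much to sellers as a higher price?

Pre-subsidy: 746.5 - 2.5P = -645 + 9P gives P* = 121, Q* = 444.
With the rebate, buyers effectively pay Pb = Ps − 23, where Ps is the price sellers receive.
Demand in terms of Ps becomes Qd = 746.5 − 2.5(Ps − 23) = 804 - 2.5Ps. Setting this equal to supply: 804 - 2.5Ps = -645 + 9Ps, so Ps = 126.
Buyers pay Pb = 126 − 23 = 103; Q' = -645 + 9·126 = 489.
Buyers' price falls by P* − Pb = 121 − 103 = 18; sellers' price rises by Ps − P* = 126 − 121 = 5.

Buyers gain 18 per unit; sellers gain 5 per unit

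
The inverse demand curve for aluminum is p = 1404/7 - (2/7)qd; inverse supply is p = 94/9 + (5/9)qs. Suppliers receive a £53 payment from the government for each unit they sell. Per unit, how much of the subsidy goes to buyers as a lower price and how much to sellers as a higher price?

Buyers gain £18 per unit; sellers gain £35 per unit

Pre-subsidy: 1404/7 - (2/7)q = 94/9 + (5/9)q gives q* = 226 and p* = 136.
With the subsidy, sellers receive ps = pb + 53 for each unit, where pb is the price buyers pay.
On the curves, pb = 1404/7 - (2/7)q and ps = 94/9 + (5/9)q; the wedge ps − pb = 53 gives 94/9 + (5/9)q − (1404/7 - (2/7)q) = 53, so q' = 289.
Then pb = 1404/7 − (2/7)·289 = 118 and ps = 94/9 + (5/9)·289 = 171.
Buyers' price falls by p* − pb = 136 − 118 = 18; sellers' price rises by ps − p* = 171 − 136 = 35.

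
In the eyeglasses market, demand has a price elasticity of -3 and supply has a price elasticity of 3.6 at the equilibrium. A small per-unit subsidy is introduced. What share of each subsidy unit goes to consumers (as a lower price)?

Consumer share = 6/11

For a small subsidy around the equilibrium, the benefit split depends on the relative slopes, which at a point are proportional to the elasticities.
Buyer share = εs/(εs + |εd|) = 3.6/(3.6 + 3) = 6/11; seller share = |εd|/(εs + |εd|) = 5/11.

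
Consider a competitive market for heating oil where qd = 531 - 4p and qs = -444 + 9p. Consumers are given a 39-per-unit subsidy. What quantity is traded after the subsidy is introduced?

Pre-subsidy: 531 - 4p = -444 + 9p gives p* = 75, q* = 231.
With the rebate, buyers effectively pay pb = ps − 39, where ps is the price sellers receive.
Demand in terms of ps becomes qd = 531 − 4(ps − 39) = 687 - 4ps. Setting this equal to supply: 687 - 4ps = -444 + 9ps, so ps = 87.
Buyers pay pb = 87 − 39 = 48; q' = -444 + 9·87 = 339.

q' = 339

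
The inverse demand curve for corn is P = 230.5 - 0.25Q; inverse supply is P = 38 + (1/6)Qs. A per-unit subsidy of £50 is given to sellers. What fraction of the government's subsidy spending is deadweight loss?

DWL / government spending = 10/97

Pre-subsidy: 230.5 - 0.25Q = 38 + (1/6)Q gives Q* = 462 and P* = 115.
With the subsidy, sellers receive Ps = Pb + 50 for each unit, where Pb is the price buyers pay.
On the curves, Pb = 230.5 - 0.25Q and Ps = 38 + (1/6)Q; the wedge Ps − Pb = 50 gives 38 + (1/6)Q − (230.5 - 0.25Q) = 50, so Q' = 582.
Then Pb = 230.5 − 0.25·582 = 85 and Ps = 38 + (1/6)·582 = 135.
ΔCS = ½(462 + 582)(115 − 85) = 15660; ΔPS = ½(462 + 582)(135 − 115) = 10440.
Government spending = 50 × 582 = 29100.
DWL = ½ × 50 × (582 − 462) = 3000; fraction = 3000 / 29100 = 10/97.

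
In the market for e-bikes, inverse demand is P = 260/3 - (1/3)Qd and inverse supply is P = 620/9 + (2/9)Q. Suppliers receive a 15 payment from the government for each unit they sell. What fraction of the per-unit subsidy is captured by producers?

Pre-subsidy: 260/3 - (1/3)Q = 620/9 + (2/9)Q gives Q* = 32 and P* = 76.
With the subsidy, sellers receive Ps = Pb + 15 for each unit, where Pb is the price buyers pay.
On the curves, Pb = 260/3 - (1/3)Q and Ps = 620/9 + (2/9)Q; the wedge Ps − Pb = 15 gives 620/9 + (2/9)Q − (260/3 - (1/3)Q) = 15, so Q' = 59.
Then Pb = 260/3 − (1/3)·59 = 67 and Ps = 620/9 + (2/9)·59 = 82.
Buyers' price falls by P* − Pb = 76 − 67 = 9; sellers' price rises by Ps − P* = 82 − 76 = 6.
So producers capture 6/15 = 0.4 of each unit of subsidy.

Producer share = 0.4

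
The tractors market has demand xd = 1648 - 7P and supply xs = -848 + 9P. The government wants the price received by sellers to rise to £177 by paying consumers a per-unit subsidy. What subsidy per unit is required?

At a seller price of 177, quantity supplied is -848 + 9·177 = 745.
Buyers absorb 745 only when they pay Pb with 1648 − 7·Pb = 745, i.e. Pb = 129.
s = Ps − Pb = 177 − 129 = 48.

Required subsidy s = £48 per unit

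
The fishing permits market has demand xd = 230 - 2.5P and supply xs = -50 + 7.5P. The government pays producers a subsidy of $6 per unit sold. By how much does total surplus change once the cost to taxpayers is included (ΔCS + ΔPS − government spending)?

Net change in total surplus = -$33.75

Pre-subsidy: 230 - 2.5P = -50 + 7.5P gives P* = 28, x* = 160.
With the subsidy, sellers receive Ps = Pb + 6 for each unit, where Pb is the price buyers pay.
Supply in terms of Pb becomes xs = -50 + 7.5(Pb + 6) = -5 + 7.5Pb. Setting this equal to demand: 230 - 2.5Pb = -5 + 7.5Pb, so Pb = 23.5.
Sellers receive Ps = 23.5 + 6 = 29.5; x' = 230 − 2.5·23.5 = 171.25.
ΔCS = ½(160 + 171.25)(28 − 23.5) = 745.3125; ΔPS = ½(160 + 171.25)(29.5 − 28) = 248.4375.
Government spending = 6 × 171.25 = 1027.5.
Net change = 745.3125 + 248.4375 − 1027.5 = -33.75. The loss equals the DWL triangle ½·6·11.25.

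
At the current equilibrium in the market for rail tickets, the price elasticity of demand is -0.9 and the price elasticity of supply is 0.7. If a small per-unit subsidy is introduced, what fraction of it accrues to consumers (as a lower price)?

For a small subsidy around the equilibrium, the benefit split depends on the relative slopes, which at a point are proportional to the elasticities.
Buyer share = εs/(εs + |εd|) = 0.7/(0.7 + 0.9) = 0.4375; seller share = |εd|/(εs + |εd|) = 0.5625.

Consumer share = 0.4375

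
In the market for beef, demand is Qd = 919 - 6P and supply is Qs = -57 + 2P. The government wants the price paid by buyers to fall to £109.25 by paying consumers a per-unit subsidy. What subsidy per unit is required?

Required subsidy s = £51 per unit

At a buyer price of 109.25, quantity demanded is 919 − 6·109.25 = 263.5.
Sellers supply 263.5 only when they receive Ps with -57 + 2·Ps = 263.5, i.e. Ps = 160.25.
s = Ps − Pb = 160.25 − 109.25 = 51.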